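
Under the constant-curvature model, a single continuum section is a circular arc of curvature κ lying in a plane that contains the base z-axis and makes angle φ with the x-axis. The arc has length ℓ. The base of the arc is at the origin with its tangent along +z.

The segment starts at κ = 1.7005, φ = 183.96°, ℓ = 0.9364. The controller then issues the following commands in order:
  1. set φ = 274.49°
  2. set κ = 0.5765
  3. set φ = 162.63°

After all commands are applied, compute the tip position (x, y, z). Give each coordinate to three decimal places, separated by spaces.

-0.235 0.074 0.892

initial: κ=1.7005, φ=183.96°, ℓ=0.9364
cmd 1: set φ=274.49° → (κ,φ,ℓ)=(1.7005,274.49°,0.9364) → tip=(0.0470,-0.5989,0.5879)
cmd 2: set κ=0.5765 → (κ,φ,ℓ)=(0.5765,274.49°,0.9364) → tip=(0.0193,-0.2459,0.8916)
cmd 3: set φ=162.63° → (κ,φ,ℓ)=(0.5765,162.63°,0.9364) → tip=(-0.2354,0.0736,0.8916)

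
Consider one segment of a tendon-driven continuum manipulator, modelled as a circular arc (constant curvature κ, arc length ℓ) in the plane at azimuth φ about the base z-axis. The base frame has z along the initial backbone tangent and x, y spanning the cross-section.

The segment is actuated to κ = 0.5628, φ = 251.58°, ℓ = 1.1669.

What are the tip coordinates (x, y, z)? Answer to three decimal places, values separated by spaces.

-0.117 -0.351 1.085

θ = κ·ℓ = 0.5628 × 1.1669 = 0.65673 rad
ρ = (1 − cos θ)/κ = (1 − 0.79199)/0.5628 = 0.36959
z = sin θ / κ = 0.61053/0.5628 = 1.08481
x = ρ cos φ = 0.36959 × cos(251.58°) = -0.11678
y = ρ sin φ = 0.36959 × sin(251.58°) = -0.35066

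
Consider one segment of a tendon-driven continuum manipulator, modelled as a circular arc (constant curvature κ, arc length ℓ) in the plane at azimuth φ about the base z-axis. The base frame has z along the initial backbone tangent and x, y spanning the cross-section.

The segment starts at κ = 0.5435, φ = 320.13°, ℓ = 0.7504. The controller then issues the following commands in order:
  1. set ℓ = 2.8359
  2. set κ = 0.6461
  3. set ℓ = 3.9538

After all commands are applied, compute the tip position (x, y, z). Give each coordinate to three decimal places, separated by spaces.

initial: κ=0.5435, φ=320.13°, ℓ=0.7504
cmd 1: set ℓ=2.8359 → (κ,φ,ℓ)=(0.5435,320.13°,2.8359) → tip=(1.3705,-1.1447,1.8391)
cmd 2: set κ=0.6461 → (κ,φ,ℓ)=(0.6461,320.13°,2.8359) → tip=(1.4950,-1.2487,1.4951)
cmd 3: set ℓ=3.9538 → (κ,φ,ℓ)=(0.6461,320.13°,3.9538) → tip=(2.1769,-1.8183,0.8573)

2.177 -1.818 0.857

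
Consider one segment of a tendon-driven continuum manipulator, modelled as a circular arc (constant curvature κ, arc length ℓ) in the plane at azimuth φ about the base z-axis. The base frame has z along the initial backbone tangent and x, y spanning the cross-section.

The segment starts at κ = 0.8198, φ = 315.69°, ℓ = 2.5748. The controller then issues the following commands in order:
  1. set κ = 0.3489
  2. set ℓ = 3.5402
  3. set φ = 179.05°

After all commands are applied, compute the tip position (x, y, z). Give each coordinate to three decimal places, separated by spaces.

initial: κ=0.8198, φ=315.69°, ℓ=2.5748
cmd 1: set κ=0.3489 → (κ,φ,ℓ)=(0.3489,315.69°,2.5748) → tip=(0.7734,-0.7550,2.2422)
cmd 2: set ℓ=3.5402 → (κ,φ,ℓ)=(0.3489,315.69°,3.5402) → tip=(1.3754,-1.3427,2.7062)
cmd 3: set φ=179.05° → (κ,φ,ℓ)=(0.3489,179.05°,3.5402) → tip=(-1.9219,0.0319,2.7062)

-1.922 0.032 2.706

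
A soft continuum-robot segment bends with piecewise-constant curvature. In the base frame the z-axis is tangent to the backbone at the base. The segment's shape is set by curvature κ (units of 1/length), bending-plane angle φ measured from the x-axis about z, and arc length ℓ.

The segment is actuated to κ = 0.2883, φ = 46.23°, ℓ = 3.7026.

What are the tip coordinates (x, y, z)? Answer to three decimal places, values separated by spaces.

1.242 1.297 3.038

θ = κ·ℓ = 0.2883 × 3.7026 = 1.06746 rad
ρ = (1 − cos θ)/κ = (1 − 0.48235)/0.2883 = 1.79552
z = sin θ / κ = 0.87598/0.2883 = 3.03843
x = ρ cos φ = 1.79552 × cos(46.23°) = 1.24208
y = ρ sin φ = 1.79552 × sin(46.23°) = 1.29659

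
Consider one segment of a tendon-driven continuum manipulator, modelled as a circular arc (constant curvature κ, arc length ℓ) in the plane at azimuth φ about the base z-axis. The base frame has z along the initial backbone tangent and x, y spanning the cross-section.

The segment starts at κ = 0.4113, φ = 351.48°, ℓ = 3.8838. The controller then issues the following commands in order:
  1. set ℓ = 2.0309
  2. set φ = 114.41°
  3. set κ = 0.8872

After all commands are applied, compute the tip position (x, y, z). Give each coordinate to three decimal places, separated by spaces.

initial: κ=0.4113, φ=351.48°, ℓ=3.8838
cmd 1: set ℓ=2.0309 → (κ,φ,ℓ)=(0.4113,351.48°,2.0309) → tip=(0.7912,-0.1185,1.8028)
cmd 2: set φ=114.41° → (κ,φ,ℓ)=(0.4113,114.41°,2.0309) → tip=(-0.3306,0.7285,1.8028)
cmd 3: set κ=0.8872 → (κ,φ,ℓ)=(0.8872,114.41°,2.0309) → tip=(-0.5725,1.2614,1.0972)

-0.572 1.261 1.097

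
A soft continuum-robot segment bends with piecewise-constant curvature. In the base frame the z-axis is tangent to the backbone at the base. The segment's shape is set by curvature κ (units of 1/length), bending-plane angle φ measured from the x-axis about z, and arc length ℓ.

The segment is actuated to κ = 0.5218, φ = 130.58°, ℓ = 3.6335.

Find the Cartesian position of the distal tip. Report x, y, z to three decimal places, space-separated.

-1.645 1.921 1.816

θ = κ·ℓ = 0.5218 × 3.6335 = 1.89596 rad
ρ = (1 − cos θ)/κ = (1 − -0.31946)/0.5218 = 2.52868
z = sin θ / κ = 0.94760/0.5218 = 1.81602
x = ρ cos φ = 2.52868 × cos(130.58°) = -1.64493
y = ρ sin φ = 2.52868 × sin(130.58°) = 1.92053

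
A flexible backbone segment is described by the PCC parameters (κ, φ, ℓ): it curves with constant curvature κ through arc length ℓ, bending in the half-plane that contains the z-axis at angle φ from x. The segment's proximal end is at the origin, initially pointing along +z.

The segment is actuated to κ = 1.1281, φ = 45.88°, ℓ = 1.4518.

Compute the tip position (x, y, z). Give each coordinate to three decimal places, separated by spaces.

0.658 0.679 0.884

θ = κ·ℓ = 1.1281 × 1.4518 = 1.63778 rad
ρ = (1 − cos θ)/κ = (1 − -0.06693)/1.1281 = 0.94578
z = sin θ / κ = 0.99776/1.1281 = 0.88446
x = ρ cos φ = 0.94578 × cos(45.88°) = 0.65841
y = ρ sin φ = 0.94578 × sin(45.88°) = 0.67896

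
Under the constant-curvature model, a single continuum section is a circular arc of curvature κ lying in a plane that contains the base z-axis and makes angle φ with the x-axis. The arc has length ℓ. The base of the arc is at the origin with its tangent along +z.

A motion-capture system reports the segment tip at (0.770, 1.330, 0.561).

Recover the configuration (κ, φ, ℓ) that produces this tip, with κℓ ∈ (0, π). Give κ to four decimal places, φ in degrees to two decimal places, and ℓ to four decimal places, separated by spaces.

1.1484 59.93 2.1261

ρ = √(x²+y²) = √(0.770² + 1.330²) = 1.53681
φ = atan2(y, x) mod 360° = atan2(1.330, 0.770) = 59.9314°
|p|² = ρ² + z² = 1.53681² + 0.561² = 2.67652
κ = 2ρ / |p|² = 2×1.53681 / 2.67652 = 1.14837
θ = 2·atan2(ρ, z) = 2·atan2(1.53681, 0.561) = 2.44157 rad
ℓ = θ/κ = 2.44157/1.14837 = 2.12612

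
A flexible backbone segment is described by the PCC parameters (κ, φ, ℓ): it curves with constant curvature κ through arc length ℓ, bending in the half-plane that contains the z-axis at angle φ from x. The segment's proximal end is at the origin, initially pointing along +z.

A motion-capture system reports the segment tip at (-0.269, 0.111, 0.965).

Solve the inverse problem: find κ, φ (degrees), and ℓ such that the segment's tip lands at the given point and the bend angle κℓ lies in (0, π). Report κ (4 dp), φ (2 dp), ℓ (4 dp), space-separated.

0.5729 157.58 1.0225

ρ = √(x²+y²) = √(-0.269² + 0.111²) = 0.29100
φ = atan2(y, x) mod 360° = atan2(0.111, -0.269) = 157.5770°
|p|² = ρ² + z² = 0.29100² + 0.965² = 1.01591
κ = 2ρ / |p|² = 2×0.29100 / 1.01591 = 0.57289
θ = 2·atan2(ρ, z) = 2·atan2(0.29100, 0.965) = 0.58577 rad
ℓ = θ/κ = 0.58577/0.57289 = 1.02248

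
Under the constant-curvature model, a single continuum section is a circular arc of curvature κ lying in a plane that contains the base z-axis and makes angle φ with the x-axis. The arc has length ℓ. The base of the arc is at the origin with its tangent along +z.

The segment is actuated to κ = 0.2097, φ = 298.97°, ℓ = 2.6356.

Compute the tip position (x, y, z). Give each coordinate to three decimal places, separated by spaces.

0.344 -0.621 2.503

θ = κ·ℓ = 0.2097 × 2.6356 = 0.55269 rad
ρ = (1 − cos θ)/κ = (1 − 0.85112)/0.2097 = 0.70998
z = sin θ / κ = 0.52497/0.2097 = 2.50346
x = ρ cos φ = 0.70998 × cos(298.97°) = 0.34388
y = ρ sin φ = 0.70998 × sin(298.97°) = -0.62114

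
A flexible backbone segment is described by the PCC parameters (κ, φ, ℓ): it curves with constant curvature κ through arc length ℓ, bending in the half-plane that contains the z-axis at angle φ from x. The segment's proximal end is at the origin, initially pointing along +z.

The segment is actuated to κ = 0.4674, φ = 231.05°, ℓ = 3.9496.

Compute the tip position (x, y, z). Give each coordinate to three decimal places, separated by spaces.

θ = κ·ℓ = 0.4674 × 3.9496 = 1.84604 rad
ρ = (1 − cos θ)/κ = (1 − -0.27178)/0.4674 = 2.72098
z = sin θ / κ = 0.96236/0.4674 = 2.05896
x = ρ cos φ = 2.72098 × cos(231.05°) = -1.71052
y = ρ sin φ = 2.72098 × sin(231.05°) = -2.11609

-1.711 -2.116 2.059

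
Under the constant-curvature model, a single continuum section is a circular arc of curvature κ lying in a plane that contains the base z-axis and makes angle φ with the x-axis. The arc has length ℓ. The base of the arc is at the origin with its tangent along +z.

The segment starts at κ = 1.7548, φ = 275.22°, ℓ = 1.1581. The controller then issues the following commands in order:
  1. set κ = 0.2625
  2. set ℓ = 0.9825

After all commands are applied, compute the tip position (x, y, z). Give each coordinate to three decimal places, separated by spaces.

initial: κ=1.7548, φ=275.22°, ℓ=1.1581
cmd 1: set κ=0.2625 → (κ,φ,ℓ)=(0.2625,275.22°,1.1581) → tip=(0.0159,-0.1740,1.1403)
cmd 2: set ℓ=0.9825 → (κ,φ,ℓ)=(0.2625,275.22°,0.9825) → tip=(0.0115,-0.1255,0.9716)

0.011 -0.125 0.972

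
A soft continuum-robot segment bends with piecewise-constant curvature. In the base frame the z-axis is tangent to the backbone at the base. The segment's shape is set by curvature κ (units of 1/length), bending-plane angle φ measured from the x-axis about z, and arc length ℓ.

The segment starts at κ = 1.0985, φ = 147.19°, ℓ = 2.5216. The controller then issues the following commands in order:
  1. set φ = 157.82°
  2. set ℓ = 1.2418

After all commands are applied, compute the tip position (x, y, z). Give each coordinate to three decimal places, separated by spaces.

initial: κ=1.0985, φ=147.19°, ℓ=2.5216
cmd 1: set φ=157.82° → (κ,φ,ℓ)=(1.0985,157.82°,2.5216) → tip=(-1.6284,0.6639,0.3306)
cmd 2: set ℓ=1.2418 → (κ,φ,ℓ)=(1.0985,157.82°,1.2418) → tip=(-0.6700,0.2731,0.8910)

-0.670 0.273 0.891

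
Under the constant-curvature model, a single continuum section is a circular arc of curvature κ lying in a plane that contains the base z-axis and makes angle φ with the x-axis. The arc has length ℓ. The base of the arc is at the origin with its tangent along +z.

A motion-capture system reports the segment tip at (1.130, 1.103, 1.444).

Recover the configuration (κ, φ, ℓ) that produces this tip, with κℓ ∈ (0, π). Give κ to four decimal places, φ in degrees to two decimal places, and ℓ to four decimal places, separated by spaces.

0.6898 44.31 2.4068

ρ = √(x²+y²) = √(1.130² + 1.103²) = 1.57908
φ = atan2(y, x) mod 360° = atan2(1.103, 1.130) = 44.3073°
|p|² = ρ² + z² = 1.57908² + 1.444² = 4.57864
κ = 2ρ / |p|² = 2×1.57908 / 4.57864 = 0.68976
θ = 2·atan2(ρ, z) = 2·atan2(1.57908, 1.444) = 1.66011 rad
ℓ = θ/κ = 1.66011/0.68976 = 2.40678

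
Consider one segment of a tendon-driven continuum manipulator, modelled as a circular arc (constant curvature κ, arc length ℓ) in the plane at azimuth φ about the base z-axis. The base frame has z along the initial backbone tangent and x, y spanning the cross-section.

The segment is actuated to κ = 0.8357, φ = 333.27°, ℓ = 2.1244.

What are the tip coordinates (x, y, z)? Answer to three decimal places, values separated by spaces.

θ = κ·ℓ = 0.8357 × 2.1244 = 1.77536 rad
ρ = (1 − cos θ)/κ = (1 − -0.20314)/0.8357 = 1.43968
z = sin θ / κ = 0.97915/0.8357 = 1.17165
x = ρ cos φ = 1.43968 × cos(333.27°) = 1.28583
y = ρ sin φ = 1.43968 × sin(333.27°) = -0.64755

1.286 -0.648 1.172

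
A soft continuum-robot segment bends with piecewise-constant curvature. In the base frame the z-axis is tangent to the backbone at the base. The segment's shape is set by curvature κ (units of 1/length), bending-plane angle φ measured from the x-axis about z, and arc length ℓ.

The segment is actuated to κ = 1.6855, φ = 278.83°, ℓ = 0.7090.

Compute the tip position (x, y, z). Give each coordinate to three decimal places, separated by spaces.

0.058 -0.371 0.552

θ = κ·ℓ = 1.6855 × 0.7090 = 1.19502 rad
ρ = (1 − cos θ)/κ = (1 − 0.36700)/1.6855 = 0.37556
z = sin θ / κ = 0.93022/1.6855 = 0.55190
x = ρ cos φ = 0.37556 × cos(278.83°) = 0.05765
y = ρ sin φ = 0.37556 × sin(278.83°) = -0.37111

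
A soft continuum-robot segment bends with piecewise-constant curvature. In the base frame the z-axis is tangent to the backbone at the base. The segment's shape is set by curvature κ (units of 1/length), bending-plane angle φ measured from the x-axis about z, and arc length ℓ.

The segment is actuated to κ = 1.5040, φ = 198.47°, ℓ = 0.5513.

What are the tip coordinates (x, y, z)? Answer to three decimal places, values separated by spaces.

θ = κ·ℓ = 1.5040 × 0.5513 = 0.82916 rad
ρ = (1 − cos θ)/κ = (1 − 0.67550)/1.5040 = 0.21576
z = sin θ / κ = 0.73736/1.5040 = 0.49027
x = ρ cos φ = 0.21576 × cos(198.47°) = -0.20464
y = ρ sin φ = 0.21576 × sin(198.47°) = -0.06835

-0.205 -0.068 0.490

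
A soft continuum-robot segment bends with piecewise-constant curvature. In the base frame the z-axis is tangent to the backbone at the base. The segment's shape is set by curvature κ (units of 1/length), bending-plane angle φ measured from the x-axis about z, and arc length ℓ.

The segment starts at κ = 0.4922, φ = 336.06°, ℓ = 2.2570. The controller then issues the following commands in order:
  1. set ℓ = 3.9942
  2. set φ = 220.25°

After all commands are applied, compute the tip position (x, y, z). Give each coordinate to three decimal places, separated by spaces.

-2.148 -1.818 1.875

initial: κ=0.4922, φ=336.06°, ℓ=2.2570
cmd 1: set ℓ=3.9942 → (κ,φ,ℓ)=(0.4922,336.06°,3.9942) → tip=(2.5717,-1.1418,1.8751)
cmd 2: set φ=220.25° → (κ,φ,ℓ)=(0.4922,220.25°,3.9942) → tip=(-2.1476,-1.8181,1.8751)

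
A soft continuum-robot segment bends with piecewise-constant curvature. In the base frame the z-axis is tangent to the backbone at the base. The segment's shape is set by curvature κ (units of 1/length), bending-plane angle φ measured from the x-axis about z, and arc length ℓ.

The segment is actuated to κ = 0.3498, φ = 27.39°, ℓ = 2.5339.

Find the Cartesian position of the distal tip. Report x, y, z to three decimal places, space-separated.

0.933 0.484 2.215

θ = κ·ℓ = 0.3498 × 2.5339 = 0.88636 rad
ρ = (1 − cos θ)/κ = (1 − 0.63224)/0.3498 = 1.05135
z = sin θ / κ = 0.77477/0.3498 = 2.21491
x = ρ cos φ = 1.05135 × cos(27.39°) = 0.93349
y = ρ sin φ = 1.05135 × sin(27.39°) = 0.48367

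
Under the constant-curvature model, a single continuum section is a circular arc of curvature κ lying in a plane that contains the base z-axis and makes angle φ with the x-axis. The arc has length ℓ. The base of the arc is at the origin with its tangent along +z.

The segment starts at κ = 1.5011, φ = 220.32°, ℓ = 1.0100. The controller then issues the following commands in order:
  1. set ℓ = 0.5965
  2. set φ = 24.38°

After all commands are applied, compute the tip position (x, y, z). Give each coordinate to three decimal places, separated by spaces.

initial: κ=1.5011, φ=220.32°, ℓ=1.0100
cmd 1: set ℓ=0.5965 → (κ,φ,ℓ)=(1.5011,220.32°,0.5965) → tip=(-0.1904,-0.1616,0.5199)
cmd 2: set φ=24.38° → (κ,φ,ℓ)=(1.5011,24.38°,0.5965) → tip=(0.2274,0.1031,0.5199)

0.227 0.103 0.520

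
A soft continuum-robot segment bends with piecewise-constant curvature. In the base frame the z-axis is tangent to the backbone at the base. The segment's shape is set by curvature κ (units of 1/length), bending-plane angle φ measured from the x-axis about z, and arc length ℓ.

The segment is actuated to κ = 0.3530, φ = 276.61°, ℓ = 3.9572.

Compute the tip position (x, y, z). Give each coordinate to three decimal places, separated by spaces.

θ = κ·ℓ = 0.3530 × 3.9572 = 1.39689 rad
ρ = (1 − cos θ)/κ = (1 − 0.17303)/0.3530 = 2.34269
z = sin θ / κ = 0.98492/0.3530 = 2.79013
x = ρ cos φ = 2.34269 × cos(276.61°) = 0.26967
y = ρ sin φ = 2.34269 × sin(276.61°) = -2.32712

0.270 -2.327 2.790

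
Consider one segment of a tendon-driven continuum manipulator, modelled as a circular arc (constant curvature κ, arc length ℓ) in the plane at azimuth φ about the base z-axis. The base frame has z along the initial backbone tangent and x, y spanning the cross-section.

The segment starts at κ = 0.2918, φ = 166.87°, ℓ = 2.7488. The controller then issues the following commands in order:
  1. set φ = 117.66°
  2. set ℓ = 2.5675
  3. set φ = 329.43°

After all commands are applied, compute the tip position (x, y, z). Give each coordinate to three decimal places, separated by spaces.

initial: κ=0.2918, φ=166.87°, ℓ=2.7488
cmd 1: set φ=117.66° → (κ,φ,ℓ)=(0.2918,117.66°,2.7488) → tip=(-0.4849,0.9252,2.4634)
cmd 2: set ℓ=2.5675 → (κ,φ,ℓ)=(0.2918,117.66°,2.5675) → tip=(-0.4260,0.8128,2.3340)
cmd 3: set φ=329.43° → (κ,φ,ℓ)=(0.2918,329.43°,2.5675) → tip=(0.7901,-0.4667,2.3340)

0.790 -0.467 2.334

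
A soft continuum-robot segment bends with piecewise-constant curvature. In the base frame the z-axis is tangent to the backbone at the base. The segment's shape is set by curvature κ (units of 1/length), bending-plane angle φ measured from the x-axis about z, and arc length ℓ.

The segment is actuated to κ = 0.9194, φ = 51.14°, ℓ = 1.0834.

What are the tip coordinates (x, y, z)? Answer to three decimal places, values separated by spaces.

0.311 0.387 0.913

θ = κ·ℓ = 0.9194 × 1.0834 = 0.99608 rad
ρ = (1 − cos θ)/κ = (1 − 0.54360)/0.9194 = 0.49641
z = sin θ / κ = 0.83935/0.9194 = 0.91293
x = ρ cos φ = 0.49641 × cos(51.14°) = 0.31146
y = ρ sin φ = 0.49641 × sin(51.14°) = 0.38655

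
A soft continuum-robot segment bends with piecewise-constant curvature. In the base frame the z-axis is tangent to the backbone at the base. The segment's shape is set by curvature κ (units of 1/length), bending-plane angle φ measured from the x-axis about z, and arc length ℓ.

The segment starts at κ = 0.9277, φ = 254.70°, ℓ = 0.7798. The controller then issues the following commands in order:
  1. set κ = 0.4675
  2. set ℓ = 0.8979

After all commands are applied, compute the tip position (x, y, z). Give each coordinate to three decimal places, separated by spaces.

initial: κ=0.9277, φ=254.70°, ℓ=0.7798
cmd 1: set κ=0.4675 → (κ,φ,ℓ)=(0.4675,254.70°,0.7798) → tip=(-0.0371,-0.1356,0.7626)
cmd 2: set ℓ=0.8979 → (κ,φ,ℓ)=(0.4675,254.70°,0.8979) → tip=(-0.0490,-0.1791,0.8718)

-0.049 -0.179 0.872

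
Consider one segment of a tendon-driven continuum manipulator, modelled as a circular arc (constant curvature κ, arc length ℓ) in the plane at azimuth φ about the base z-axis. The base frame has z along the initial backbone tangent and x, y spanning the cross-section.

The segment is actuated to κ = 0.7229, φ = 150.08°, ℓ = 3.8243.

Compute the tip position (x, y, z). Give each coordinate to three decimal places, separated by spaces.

θ = κ·ℓ = 0.7229 × 3.8243 = 2.76459 rad
ρ = (1 − cos θ)/κ = (1 − -0.92977)/0.7229 = 2.66949
z = sin θ / κ = 0.36814/0.7229 = 0.50925
x = ρ cos φ = 2.66949 × cos(150.08°) = -2.31370
y = ρ sin φ = 2.66949 × sin(150.08°) = 1.33151

-2.314 1.332 0.509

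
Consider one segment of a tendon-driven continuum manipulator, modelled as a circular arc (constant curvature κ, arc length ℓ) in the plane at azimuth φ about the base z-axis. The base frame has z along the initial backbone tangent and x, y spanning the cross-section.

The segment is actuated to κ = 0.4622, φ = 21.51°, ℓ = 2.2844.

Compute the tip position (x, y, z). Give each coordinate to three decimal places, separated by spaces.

θ = κ·ℓ = 0.4622 × 2.2844 = 1.05585 rad
ρ = (1 − cos θ)/κ = (1 − 0.49249)/0.4622 = 1.09803
z = sin θ / κ = 0.87032/0.4622 = 1.88299
x = ρ cos φ = 1.09803 × cos(21.51°) = 1.02156
y = ρ sin φ = 1.09803 × sin(21.51°) = 0.40261

1.022 0.403 1.883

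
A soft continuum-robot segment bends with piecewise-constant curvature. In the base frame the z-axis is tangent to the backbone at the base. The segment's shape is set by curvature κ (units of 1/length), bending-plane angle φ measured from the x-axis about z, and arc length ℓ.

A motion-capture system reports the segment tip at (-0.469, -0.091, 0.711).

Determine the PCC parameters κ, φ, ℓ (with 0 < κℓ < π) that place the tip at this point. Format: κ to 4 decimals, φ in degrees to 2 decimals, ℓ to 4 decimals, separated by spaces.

ρ = √(x²+y²) = √(-0.469² + -0.091²) = 0.47775
φ = atan2(y, x) mod 360° = atan2(-0.091, -0.469) = 190.9807°
|p|² = ρ² + z² = 0.47775² + 0.711² = 0.73376
κ = 2ρ / |p|² = 2×0.47775 / 0.73376 = 1.30218
θ = 2·atan2(ρ, z) = 2·atan2(0.47775, 0.711) = 1.18328 rad
ℓ = θ/κ = 1.18328/1.30218 = 0.90869

1.3022 190.98 0.9087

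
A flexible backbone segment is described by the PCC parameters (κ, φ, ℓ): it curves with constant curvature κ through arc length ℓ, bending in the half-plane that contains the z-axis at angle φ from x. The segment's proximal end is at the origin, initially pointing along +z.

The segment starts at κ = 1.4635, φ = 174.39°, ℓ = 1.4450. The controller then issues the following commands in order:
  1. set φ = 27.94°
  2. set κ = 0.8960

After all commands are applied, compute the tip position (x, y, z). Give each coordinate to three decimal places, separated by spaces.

initial: κ=1.4635, φ=174.39°, ℓ=1.4450
cmd 1: set φ=27.94° → (κ,φ,ℓ)=(1.4635,27.94°,1.4450) → tip=(0.9161,0.4858,0.5847)
cmd 2: set κ=0.8960 → (κ,φ,ℓ)=(0.8960,27.94°,1.4450) → tip=(0.7172,0.3804,1.0738)

0.717 0.380 1.074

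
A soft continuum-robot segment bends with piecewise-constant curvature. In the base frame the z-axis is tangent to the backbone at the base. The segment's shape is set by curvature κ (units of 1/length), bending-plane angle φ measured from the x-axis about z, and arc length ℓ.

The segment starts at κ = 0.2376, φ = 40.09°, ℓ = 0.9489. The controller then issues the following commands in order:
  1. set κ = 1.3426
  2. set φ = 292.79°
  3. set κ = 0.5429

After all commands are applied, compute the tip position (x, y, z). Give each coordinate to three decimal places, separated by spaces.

initial: κ=0.2376, φ=40.09°, ℓ=0.9489
cmd 1: set κ=1.3426 → (κ,φ,ℓ)=(1.3426,40.09°,0.9489) → tip=(0.4032,0.3394,0.7123)
cmd 2: set φ=292.79° → (κ,φ,ℓ)=(1.3426,292.79°,0.9489) → tip=(0.2041,-0.4858,0.7123)
cmd 3: set κ=0.5429 → (κ,φ,ℓ)=(0.5429,292.79°,0.9489) → tip=(0.0926,-0.2204,0.9075)

0.093 -0.220 0.907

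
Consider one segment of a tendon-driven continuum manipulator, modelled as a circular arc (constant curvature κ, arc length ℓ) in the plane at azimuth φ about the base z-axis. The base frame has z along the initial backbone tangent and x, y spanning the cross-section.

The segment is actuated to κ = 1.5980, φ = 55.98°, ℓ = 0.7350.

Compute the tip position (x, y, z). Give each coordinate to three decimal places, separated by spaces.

0.215 0.318 0.577

θ = κ·ℓ = 1.5980 × 0.7350 = 1.17453 rad
ρ = (1 − cos θ)/κ = (1 − 0.38598)/1.5980 = 0.38424
z = sin θ / κ = 0.92251/1.5980 = 0.57729
x = ρ cos φ = 0.38424 × cos(55.98°) = 0.21498
y = ρ sin φ = 0.38424 × sin(55.98°) = 0.31848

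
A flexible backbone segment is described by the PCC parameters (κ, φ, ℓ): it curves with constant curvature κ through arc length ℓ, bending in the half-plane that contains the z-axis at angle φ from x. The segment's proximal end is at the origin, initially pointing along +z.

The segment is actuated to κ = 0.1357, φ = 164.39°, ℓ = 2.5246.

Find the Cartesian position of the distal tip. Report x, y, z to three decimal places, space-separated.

-0.412 0.115 2.476

θ = κ·ℓ = 0.1357 × 2.5246 = 0.34259 rad
ρ = (1 − cos θ)/κ = (1 − 0.94189)/0.1357 = 0.42824
z = sin θ / κ = 0.33593/0.1357 = 2.47551
x = ρ cos φ = 0.42824 × cos(164.39°) = -0.41244
y = ρ sin φ = 0.42824 × sin(164.39°) = 0.11523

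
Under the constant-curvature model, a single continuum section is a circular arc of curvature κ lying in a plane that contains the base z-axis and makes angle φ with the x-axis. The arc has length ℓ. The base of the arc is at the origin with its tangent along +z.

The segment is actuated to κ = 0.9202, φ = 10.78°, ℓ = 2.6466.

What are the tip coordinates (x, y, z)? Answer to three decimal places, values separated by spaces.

1.880 0.358 0.705

θ = κ·ℓ = 0.9202 × 2.6466 = 2.43540 rad
ρ = (1 − cos θ)/κ = (1 − -0.76084)/0.9202 = 1.91354
z = sin θ / κ = 0.64894/0.9202 = 0.70522
x = ρ cos φ = 1.91354 × cos(10.78°) = 1.87977
y = ρ sin φ = 1.91354 × sin(10.78°) = 0.35791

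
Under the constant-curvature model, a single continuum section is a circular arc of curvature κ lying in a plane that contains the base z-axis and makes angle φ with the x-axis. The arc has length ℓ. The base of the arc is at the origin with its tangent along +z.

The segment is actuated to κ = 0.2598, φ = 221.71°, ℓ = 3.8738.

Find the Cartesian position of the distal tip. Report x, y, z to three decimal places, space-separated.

θ = κ·ℓ = 0.2598 × 3.8738 = 1.00641 rad
ρ = (1 − cos θ)/κ = (1 − 0.53489)/0.2598 = 1.79024
z = sin θ / κ = 0.84492/0.2598 = 3.25219
x = ρ cos φ = 1.79024 × cos(221.71°) = -1.33646
y = ρ sin φ = 1.79024 × sin(221.71°) = -1.19116

-1.336 -1.191 3.252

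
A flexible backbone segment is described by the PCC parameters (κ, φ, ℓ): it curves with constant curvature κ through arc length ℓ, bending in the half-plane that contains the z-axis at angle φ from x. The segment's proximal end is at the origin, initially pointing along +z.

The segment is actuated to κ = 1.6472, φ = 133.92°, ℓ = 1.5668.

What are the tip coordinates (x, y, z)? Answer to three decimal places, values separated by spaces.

-0.778 0.808 0.323

θ = κ·ℓ = 1.6472 × 1.5668 = 2.58083 rad
ρ = (1 − cos θ)/κ = (1 − -0.84685)/1.6472 = 1.12121
z = sin θ / κ = 0.53183/1.6472 = 0.32287
x = ρ cos φ = 1.12121 × cos(133.92°) = -0.77773
y = ρ sin φ = 1.12121 × sin(133.92°) = 0.80762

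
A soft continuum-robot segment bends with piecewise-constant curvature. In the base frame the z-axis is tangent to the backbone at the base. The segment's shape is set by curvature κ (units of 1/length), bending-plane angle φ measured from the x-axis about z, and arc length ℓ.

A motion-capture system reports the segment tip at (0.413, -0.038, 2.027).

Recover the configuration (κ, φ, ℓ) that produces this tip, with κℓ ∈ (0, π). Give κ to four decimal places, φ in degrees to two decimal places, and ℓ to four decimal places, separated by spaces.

ρ = √(x²+y²) = √(0.413² + -0.038²) = 0.41474
φ = atan2(y, x) mod 360° = atan2(-0.038, 0.413) = 354.7430°
|p|² = ρ² + z² = 0.41474² + 2.027² = 4.28074
κ = 2ρ / |p|² = 2×0.41474 / 4.28074 = 0.19377
θ = 2·atan2(ρ, z) = 2·atan2(0.41474, 2.027) = 0.40365 rad
ℓ = θ/κ = 0.40365/0.19377 = 2.08311

0.1938 354.74 2.0831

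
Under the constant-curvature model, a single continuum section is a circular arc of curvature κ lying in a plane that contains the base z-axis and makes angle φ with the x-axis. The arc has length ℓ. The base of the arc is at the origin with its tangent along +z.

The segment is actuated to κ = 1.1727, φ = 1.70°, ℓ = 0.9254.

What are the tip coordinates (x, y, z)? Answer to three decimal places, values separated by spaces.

0.455 0.013 0.754

θ = κ·ℓ = 1.1727 × 0.9254 = 1.08522 rad
ρ = (1 − cos θ)/κ = (1 − 0.46672)/1.1727 = 0.45474
z = sin θ / κ = 0.88440/1.1727 = 0.75416
x = ρ cos φ = 0.45474 × cos(1.70°) = 0.45454
y = ρ sin φ = 0.45474 × sin(1.70°) = 0.01349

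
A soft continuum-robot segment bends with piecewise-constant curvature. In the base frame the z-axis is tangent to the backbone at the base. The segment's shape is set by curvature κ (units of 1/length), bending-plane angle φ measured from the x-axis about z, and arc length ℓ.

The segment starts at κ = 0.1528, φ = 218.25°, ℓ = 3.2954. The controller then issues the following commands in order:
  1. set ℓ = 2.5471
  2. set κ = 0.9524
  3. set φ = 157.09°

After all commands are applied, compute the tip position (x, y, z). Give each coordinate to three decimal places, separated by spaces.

initial: κ=0.1528, φ=218.25°, ℓ=3.2954
cmd 1: set ℓ=2.5471 → (κ,φ,ℓ)=(0.1528,218.25°,2.5471) → tip=(-0.3844,-0.3030,2.4833)
cmd 2: set κ=0.9524 → (κ,φ,ℓ)=(0.9524,218.25°,2.5471) → tip=(-1.4468,-1.1406,0.6890)
cmd 3: set φ=157.09° → (κ,φ,ℓ)=(0.9524,157.09°,2.5471) → tip=(-1.6970,0.7172,0.6890)

-1.697 0.717 0.689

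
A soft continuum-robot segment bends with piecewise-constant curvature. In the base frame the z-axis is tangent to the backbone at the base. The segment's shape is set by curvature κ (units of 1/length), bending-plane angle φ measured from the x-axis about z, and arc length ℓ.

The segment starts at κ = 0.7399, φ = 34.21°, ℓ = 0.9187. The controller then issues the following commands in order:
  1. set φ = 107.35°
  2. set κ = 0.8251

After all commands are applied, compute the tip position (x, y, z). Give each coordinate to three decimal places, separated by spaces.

-0.099 0.317 0.833

initial: κ=0.7399, φ=34.21°, ℓ=0.9187
cmd 1: set φ=107.35° → (κ,φ,ℓ)=(0.7399,107.35°,0.9187) → tip=(-0.0896,0.2867,0.8496)
cmd 2: set κ=0.8251 → (κ,φ,ℓ)=(0.8251,107.35°,0.9187) → tip=(-0.0990,0.3167,0.8332)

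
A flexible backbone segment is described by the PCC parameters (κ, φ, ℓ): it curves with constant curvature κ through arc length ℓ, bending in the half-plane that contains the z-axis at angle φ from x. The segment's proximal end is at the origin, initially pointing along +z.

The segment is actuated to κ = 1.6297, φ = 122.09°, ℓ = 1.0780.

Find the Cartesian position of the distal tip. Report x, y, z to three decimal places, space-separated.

-0.386 0.616 0.603

θ = κ·ℓ = 1.6297 × 1.0780 = 1.75682 rad
ρ = (1 − cos θ)/κ = (1 − -0.18495)/1.6297 = 0.72710
z = sin θ / κ = 0.98275/1.6297 = 0.60302
x = ρ cos φ = 0.72710 × cos(122.09°) = -0.38627
y = ρ sin φ = 0.72710 × sin(122.09°) = 0.61601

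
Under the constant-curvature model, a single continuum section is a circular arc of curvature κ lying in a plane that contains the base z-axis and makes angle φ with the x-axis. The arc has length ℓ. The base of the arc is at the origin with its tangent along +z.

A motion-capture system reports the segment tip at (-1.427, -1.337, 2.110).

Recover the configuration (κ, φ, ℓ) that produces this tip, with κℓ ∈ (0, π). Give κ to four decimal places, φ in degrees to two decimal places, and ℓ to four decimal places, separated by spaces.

ρ = √(x²+y²) = √(-1.427² + -1.337²) = 1.95548
φ = atan2(y, x) mod 360° = atan2(-1.337, -1.427) = 223.1350°
|p|² = ρ² + z² = 1.95548² + 2.110² = 8.27600
κ = 2ρ / |p|² = 2×1.95548 / 8.27600 = 0.47257
θ = 2·atan2(ρ, z) = 2·atan2(1.95548, 2.110) = 1.49482 rad
ℓ = θ/κ = 1.49482/0.47257 = 3.16319

0.4726 223.14 3.1632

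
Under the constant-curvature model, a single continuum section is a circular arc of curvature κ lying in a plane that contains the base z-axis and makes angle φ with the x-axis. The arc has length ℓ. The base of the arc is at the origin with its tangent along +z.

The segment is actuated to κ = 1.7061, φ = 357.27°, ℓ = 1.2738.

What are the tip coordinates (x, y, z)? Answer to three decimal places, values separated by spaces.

0.917 -0.044 0.483

θ = κ·ℓ = 1.7061 × 1.2738 = 2.17323 rad
ρ = (1 − cos θ)/κ = (1 − -0.56665)/1.7061 = 0.91826
z = sin θ / κ = 0.82396/1.7061 = 0.48295
x = ρ cos φ = 0.91826 × cos(357.27°) = 0.91722
y = ρ sin φ = 0.91826 × sin(357.27°) = -0.04374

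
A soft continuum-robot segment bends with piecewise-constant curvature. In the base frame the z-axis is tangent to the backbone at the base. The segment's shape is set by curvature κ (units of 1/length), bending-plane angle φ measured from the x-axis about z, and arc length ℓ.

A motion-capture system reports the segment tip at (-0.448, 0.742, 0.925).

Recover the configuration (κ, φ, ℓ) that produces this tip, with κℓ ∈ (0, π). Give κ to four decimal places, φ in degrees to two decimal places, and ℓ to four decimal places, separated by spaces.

1.0788 121.12 1.3958

ρ = √(x²+y²) = √(-0.448² + 0.742²) = 0.86676
φ = atan2(y, x) mod 360° = atan2(0.742, -0.448) = 121.1225°
|p|² = ρ² + z² = 0.86676² + 0.925² = 1.60689
κ = 2ρ / |p|² = 2×0.86676 / 1.60689 = 1.07880
θ = 2·atan2(ρ, z) = 2·atan2(0.86676, 0.925) = 1.50581 rad
ℓ = θ/κ = 1.50581/1.07880 = 1.39582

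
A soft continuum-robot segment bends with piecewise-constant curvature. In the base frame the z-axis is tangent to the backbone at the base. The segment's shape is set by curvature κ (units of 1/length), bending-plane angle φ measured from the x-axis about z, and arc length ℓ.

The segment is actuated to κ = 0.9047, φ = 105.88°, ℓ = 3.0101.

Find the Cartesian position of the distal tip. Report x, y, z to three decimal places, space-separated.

-0.579 2.035 0.449

θ = κ·ℓ = 0.9047 × 3.0101 = 2.72324 rad
ρ = (1 − cos θ)/κ = (1 − -0.91376)/0.9047 = 2.11535
z = sin θ / κ = 0.40626/0.9047 = 0.44905
x = ρ cos φ = 2.11535 × cos(105.88°) = -0.57881
y = ρ sin φ = 2.11535 × sin(105.88°) = 2.03462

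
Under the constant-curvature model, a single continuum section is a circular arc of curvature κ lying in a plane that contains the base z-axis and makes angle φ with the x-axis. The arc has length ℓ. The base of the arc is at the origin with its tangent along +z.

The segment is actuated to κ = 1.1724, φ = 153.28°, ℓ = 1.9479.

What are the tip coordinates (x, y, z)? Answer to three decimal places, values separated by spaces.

-1.260 0.634 0.645

θ = κ·ℓ = 1.1724 × 1.9479 = 2.28372 rad
ρ = (1 − cos θ)/κ = (1 − -0.65405)/1.1724 = 1.41082
z = sin θ / κ = 0.75645/1.1724 = 0.64522
x = ρ cos φ = 1.41082 × cos(153.28°) = -1.26017
y = ρ sin φ = 1.41082 × sin(153.28°) = 0.63435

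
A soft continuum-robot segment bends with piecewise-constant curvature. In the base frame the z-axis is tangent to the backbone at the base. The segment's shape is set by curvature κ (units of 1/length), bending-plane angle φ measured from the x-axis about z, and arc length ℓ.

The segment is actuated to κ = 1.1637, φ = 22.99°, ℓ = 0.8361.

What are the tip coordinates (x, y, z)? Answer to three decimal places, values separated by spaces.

θ = κ·ℓ = 1.1637 × 0.8361 = 0.97297 rad
ρ = (1 − cos θ)/κ = (1 − 0.56285)/1.1637 = 0.37566
z = sin θ / κ = 0.82656/1.1637 = 0.71029
x = ρ cos φ = 0.37566 × cos(22.99°) = 0.34582
y = ρ sin φ = 0.37566 × sin(22.99°) = 0.14672

0.346 0.147 0.710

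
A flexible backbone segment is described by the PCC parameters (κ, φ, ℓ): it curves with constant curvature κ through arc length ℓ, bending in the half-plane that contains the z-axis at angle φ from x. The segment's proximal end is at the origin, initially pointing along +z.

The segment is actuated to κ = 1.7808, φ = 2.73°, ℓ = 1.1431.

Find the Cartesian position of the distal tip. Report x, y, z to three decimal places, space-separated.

0.812 0.039 0.502

θ = κ·ℓ = 1.7808 × 1.1431 = 2.03563 rad
ρ = (1 − cos θ)/κ = (1 − -0.44828)/1.7808 = 0.81327
z = sin θ / κ = 0.89390/1.7808 = 0.50196
x = ρ cos φ = 0.81327 × cos(2.73°) = 0.81235
y = ρ sin φ = 0.81327 × sin(2.73°) = 0.03874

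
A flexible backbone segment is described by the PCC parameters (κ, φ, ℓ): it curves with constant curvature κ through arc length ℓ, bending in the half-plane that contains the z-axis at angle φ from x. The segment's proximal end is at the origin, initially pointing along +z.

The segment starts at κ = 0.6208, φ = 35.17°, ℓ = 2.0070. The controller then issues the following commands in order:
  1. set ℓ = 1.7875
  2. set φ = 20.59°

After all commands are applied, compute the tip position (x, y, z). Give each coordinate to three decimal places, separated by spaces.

initial: κ=0.6208, φ=35.17°, ℓ=2.0070
cmd 1: set ℓ=1.7875 → (κ,φ,ℓ)=(0.6208,35.17°,1.7875) → tip=(0.7309,0.5150,1.4426)
cmd 2: set φ=20.59° → (κ,φ,ℓ)=(0.6208,20.59°,1.7875) → tip=(0.8370,0.3144,1.4426)

0.837 0.314 1.443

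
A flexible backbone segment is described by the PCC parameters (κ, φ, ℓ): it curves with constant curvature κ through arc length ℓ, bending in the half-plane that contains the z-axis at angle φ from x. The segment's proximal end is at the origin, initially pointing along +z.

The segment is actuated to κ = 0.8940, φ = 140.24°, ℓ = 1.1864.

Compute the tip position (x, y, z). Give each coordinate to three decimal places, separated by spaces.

-0.440 0.366 0.976

θ = κ·ℓ = 0.8940 × 1.1864 = 1.06064 rad
ρ = (1 − cos θ)/κ = (1 − 0.48831)/0.8940 = 0.57236
z = sin θ / κ = 0.87267/0.8940 = 0.97614
x = ρ cos φ = 0.57236 × cos(140.24°) = -0.43999
y = ρ sin φ = 0.57236 × sin(140.24°) = 0.36606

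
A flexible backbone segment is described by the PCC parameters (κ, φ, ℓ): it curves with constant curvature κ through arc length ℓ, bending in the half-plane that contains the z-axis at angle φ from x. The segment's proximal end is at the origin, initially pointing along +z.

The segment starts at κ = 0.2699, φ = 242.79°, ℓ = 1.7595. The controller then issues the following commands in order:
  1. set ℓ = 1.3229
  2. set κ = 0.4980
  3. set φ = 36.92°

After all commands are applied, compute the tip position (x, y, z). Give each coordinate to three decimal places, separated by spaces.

initial: κ=0.2699, φ=242.79°, ℓ=1.7595
cmd 1: set ℓ=1.3229 → (κ,φ,ℓ)=(0.2699,242.79°,1.3229) → tip=(-0.1068,-0.2078,1.2950)
cmd 2: set κ=0.4980 → (κ,φ,ℓ)=(0.4980,242.79°,1.3229) → tip=(-0.1922,-0.3737,1.2293)
cmd 3: set φ=36.92° → (κ,φ,ℓ)=(0.4980,36.92°,1.3229) → tip=(0.3360,0.2524,1.2293)

0.336 0.252 1.229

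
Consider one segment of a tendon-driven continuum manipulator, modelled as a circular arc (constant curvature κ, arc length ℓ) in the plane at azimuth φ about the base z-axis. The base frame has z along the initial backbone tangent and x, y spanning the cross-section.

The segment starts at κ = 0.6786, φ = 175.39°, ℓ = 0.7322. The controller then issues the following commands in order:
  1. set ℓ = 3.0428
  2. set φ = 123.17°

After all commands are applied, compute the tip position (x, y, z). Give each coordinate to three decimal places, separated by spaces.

initial: κ=0.6786, φ=175.39°, ℓ=0.7322
cmd 1: set ℓ=3.0428 → (κ,φ,ℓ)=(0.6786,175.39°,3.0428) → tip=(-2.1654,0.1746,1.2974)
cmd 2: set φ=123.17° → (κ,φ,ℓ)=(0.6786,123.17°,3.0428) → tip=(-1.1886,1.8184,1.2974)

-1.189 1.818 1.297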